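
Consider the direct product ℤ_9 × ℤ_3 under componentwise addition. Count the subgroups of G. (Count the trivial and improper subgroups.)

10

|G| = 27, so by Lagrange every subgroup order divides 27. Divisors: 1, 3, 9, 27.
Subgroups by order — order 1: 1; order 3: 4; order 9: 4; order 27: 1.
Total: 1 + 4 + 4 + 1 = 10.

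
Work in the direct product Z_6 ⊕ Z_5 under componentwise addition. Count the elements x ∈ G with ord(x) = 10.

4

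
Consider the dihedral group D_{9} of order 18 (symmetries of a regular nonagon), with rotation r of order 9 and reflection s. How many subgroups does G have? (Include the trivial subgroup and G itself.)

16

|G| = 18, so by Lagrange every subgroup order divides 18. Divisors: 1, 2, 3, 6, 9, 18.
Subgroups by order — order 1: 1; order 2: 9; order 3: 1; order 6: 3; order 9: 1; order 18: 1.
Total: 1 + 9 + 1 + 3 + 1 + 1 = 16.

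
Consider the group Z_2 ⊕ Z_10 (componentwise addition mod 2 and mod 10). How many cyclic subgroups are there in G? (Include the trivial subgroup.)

8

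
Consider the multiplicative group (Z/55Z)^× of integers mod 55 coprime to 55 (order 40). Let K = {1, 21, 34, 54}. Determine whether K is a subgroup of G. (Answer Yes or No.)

|K| = 4 divides |G| = 40, consistent with Lagrange.
K contains the identity, every element's inverse is in K, and K is closed under ·: it is a subgroup.

Yes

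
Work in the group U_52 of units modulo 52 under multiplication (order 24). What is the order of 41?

12

Compute successive powers of 41 mod 52: 41, 17, 21, 29, 45, 25, 37, 9, …; 41^12 ≡ 1 (mod 52).
So |⟨41⟩| = 12.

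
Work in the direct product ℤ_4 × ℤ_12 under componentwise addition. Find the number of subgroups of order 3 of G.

1

|G| = 48 and 3 | 48, so subgroups of order 3 are possible by Lagrange.
The subgroups of order 3 are: {(0,0), (0,4), (0,8)}.
So G has 1 subgroup of order 3.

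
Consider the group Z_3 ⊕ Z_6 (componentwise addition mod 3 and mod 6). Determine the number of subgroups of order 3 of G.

|G| = 18 and 3 | 18, so subgroups of order 3 are possible by Lagrange.
The subgroups of order 3 are: {(0,0), (0,2), (0,4)}; {(0,0), (1,0), (2,0)}; {(0,0), (1,2), (2,4)}; {(0,0), (1,4), (2,2)}.
So G has 4 subgroups of order 3.

4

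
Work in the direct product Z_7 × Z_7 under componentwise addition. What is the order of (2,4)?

7

The order of (2,4) in Z_7 × Z_7 is lcm(ord(2) in Z_7, ord(4) in Z_7).
ord(2) = 7 and ord(4) = 7, so |⟨(2,4)⟩| = lcm(7, 7) = 7.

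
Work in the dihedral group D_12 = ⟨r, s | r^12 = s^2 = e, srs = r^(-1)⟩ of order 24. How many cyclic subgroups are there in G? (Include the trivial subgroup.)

Group the elements of G by the cyclic subgroup they generate; each cyclic subgroup of order d accounts for φ(d) elements.
Cyclic subgroups by order — order 1: 1; order 2: 13; order 3: 1; order 4: 1; order 6: 1; order 12: 1.
Total: 18.

18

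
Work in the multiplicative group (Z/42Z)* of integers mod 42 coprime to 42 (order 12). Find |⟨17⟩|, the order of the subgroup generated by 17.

Compute successive powers of 17 mod 42: 17, 37, 41, 25, 5, 1; 17^6 ≡ 1 (mod 42).
So |⟨17⟩| = 6.

6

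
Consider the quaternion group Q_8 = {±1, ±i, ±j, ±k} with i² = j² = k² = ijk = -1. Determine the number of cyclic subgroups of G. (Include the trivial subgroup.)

Each element a generates a cyclic subgroup ⟨a⟩; distinct elements may generate the same one (a cyclic group of order d has φ(d) generators).
Cyclic subgroups by order — order 1: 1; order 2: 1; order 4: 3.
Total: 5.

5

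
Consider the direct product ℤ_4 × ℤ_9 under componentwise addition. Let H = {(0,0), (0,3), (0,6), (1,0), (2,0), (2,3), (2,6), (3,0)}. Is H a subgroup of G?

No

|H| = 8 does not divide |G| = 36, so by Lagrange H is not a subgroup.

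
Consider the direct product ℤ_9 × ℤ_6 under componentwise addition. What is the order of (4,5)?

The order of (4,5) in Z_9 × Z_6 is lcm(ord(4) in Z_9, ord(5) in Z_6).
ord(4) = 9 and ord(5) = 6, so |⟨(4,5)⟩| = lcm(9, 6) = 18.

18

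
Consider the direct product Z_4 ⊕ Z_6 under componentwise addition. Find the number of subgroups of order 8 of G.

|G| = 24 and 8 | 24, so subgroups of order 8 are possible by Lagrange.
The subgroups of order 8 are: {(0,0), (0,3), (1,0), (1,3), (2,0), (2,3), (3,0), (3,3)}.
So G has 1 subgroup of order 8.

1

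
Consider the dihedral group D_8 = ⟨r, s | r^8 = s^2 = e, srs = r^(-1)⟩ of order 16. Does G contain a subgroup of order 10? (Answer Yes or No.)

10 does not divide |G| = 16, so by Lagrange no subgroup of order 10 exists.

No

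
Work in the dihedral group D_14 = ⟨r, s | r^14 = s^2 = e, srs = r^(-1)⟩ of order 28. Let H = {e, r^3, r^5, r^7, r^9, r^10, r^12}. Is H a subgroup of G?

r^10 ∈ H but its inverse r^4 ∉ H, so H is not a subgroup.

No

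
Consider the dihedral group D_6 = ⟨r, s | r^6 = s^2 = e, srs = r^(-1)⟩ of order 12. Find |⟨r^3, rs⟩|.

4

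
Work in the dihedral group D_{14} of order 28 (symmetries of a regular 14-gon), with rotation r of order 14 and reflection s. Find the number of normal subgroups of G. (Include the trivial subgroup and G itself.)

7

G has 28 subgroups. Checking conjugation-invariance by order — order 1: 1/1 normal; order 2: 1/15 normal; order 4: 0/7 normal; order 7: 1/1 normal; order 14: 3/3 normal; order 28: 1/1 normal.
Total normal subgroups: 7.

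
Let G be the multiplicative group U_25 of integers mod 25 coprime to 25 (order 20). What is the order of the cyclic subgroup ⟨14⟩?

10

Compute successive powers of 14 mod 25: 14, 21, 19, 16, 24, 11, 4, 6, …; 14^10 ≡ 1 (mod 25).
So |⟨14⟩| = 10.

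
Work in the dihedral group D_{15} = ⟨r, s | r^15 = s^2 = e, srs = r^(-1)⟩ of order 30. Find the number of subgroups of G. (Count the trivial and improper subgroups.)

|G| = 30, so by Lagrange every subgroup order divides 30. Divisors: 1, 2, 3, 5, 6, 10, 15, 30.
Subgroups by order — order 1: 1; order 2: 15; order 3: 1; order 5: 1; order 6: 5; order 10: 3; order 15: 1; order 30: 1.
Total: 1 + 15 + 1 + 1 + 5 + 3 + 1 + 1 = 28.

28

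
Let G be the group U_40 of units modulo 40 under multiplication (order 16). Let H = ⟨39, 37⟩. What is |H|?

8

|⟨39⟩| = 2 and |⟨37⟩| = 4, so |H| is a multiple of lcm(2, 4) = 4 and divides |G| = 16.
Closing under the operation: H = {1, 3, 9, 13, 27, 31, 37, 39}, so |H| = 8.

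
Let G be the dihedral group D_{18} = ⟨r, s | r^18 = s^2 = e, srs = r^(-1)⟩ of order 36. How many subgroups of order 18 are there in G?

3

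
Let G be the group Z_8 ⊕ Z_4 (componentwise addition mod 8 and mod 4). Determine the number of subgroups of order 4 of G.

|G| = 32 and 4 | 32, so subgroups of order 4 are possible by Lagrange.
The subgroups of order 4 are: {(0,0), (0,1), (0,2), (0,3)}; {(0,0), (0,2), (4,0), (4,2)}; {(0,0), (0,2), (4,1), (4,3)}; {(0,0), (2,0), (4,0), (6,0)}; … (7 in all).
So G has 7 subgroups of order 4.

7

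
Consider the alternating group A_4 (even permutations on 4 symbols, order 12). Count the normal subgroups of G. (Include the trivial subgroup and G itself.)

G has 10 subgroups. Checking conjugation-invariance by order — order 1: 1/1 normal; order 2: 0/3 normal; order 3: 0/4 normal; order 4: 1/1 normal; order 12: 1/1 normal.
Total normal subgroups: 3.

3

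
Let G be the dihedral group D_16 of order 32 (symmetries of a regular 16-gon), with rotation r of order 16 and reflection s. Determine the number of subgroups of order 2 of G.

|G| = 32 and 2 | 32, so subgroups of order 2 are possible by Lagrange.
The subgroups of order 2 are: {e, r^10s}; {e, r^11s}; {e, r^12s}; {e, r^13s}; … (17 in all).
So G has 17 subgroups of order 2.

17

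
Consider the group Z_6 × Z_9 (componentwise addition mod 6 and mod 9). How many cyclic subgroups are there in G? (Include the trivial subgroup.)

16

Each element a generates a cyclic subgroup ⟨a⟩; distinct elements may generate the same one (a cyclic group of order d has φ(d) generators).
Cyclic subgroups by order — order 1: 1; order 2: 1; order 3: 4; order 6: 4; order 9: 3; order 18: 3.
Total: 16.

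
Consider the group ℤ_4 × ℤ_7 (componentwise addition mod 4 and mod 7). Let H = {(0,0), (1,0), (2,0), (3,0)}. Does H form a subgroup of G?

|H| = 4 divides |G| = 28, consistent with Lagrange.
H contains the identity, every element's inverse is in H, and H is closed under +: it is a subgroup.
In fact H = ⟨(1,0)⟩.

Yes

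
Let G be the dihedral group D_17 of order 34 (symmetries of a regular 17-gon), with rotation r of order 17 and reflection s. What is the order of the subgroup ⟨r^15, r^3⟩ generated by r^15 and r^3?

|⟨r^15⟩| = 17 and |⟨r^3⟩| = 17, so |H| is a multiple of lcm(17, 17) = 17 and divides |G| = 34.
Closing under the operation: H = {e, r, r^2, r^3, r^4, r^5, r^6, r^7, r^8, r^9, r^10, r^11, r^12, r^13, r^14, r^15, r^16}, so |H| = 17.

17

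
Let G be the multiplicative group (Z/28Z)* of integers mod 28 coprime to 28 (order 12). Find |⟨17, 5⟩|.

|⟨17⟩| = 6 and |⟨5⟩| = 6, so |H| is a multiple of lcm(6, 6) = 6 and divides |G| = 12.
Closing under the operation: H = {1, 5, 9, 13, 17, 25}, so |H| = 6.

6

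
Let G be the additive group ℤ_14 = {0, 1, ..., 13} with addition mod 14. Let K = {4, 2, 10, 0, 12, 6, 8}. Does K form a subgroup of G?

|K| = 7 divides |G| = 14, consistent with Lagrange.
K contains the identity, every element's inverse is in K, and K is closed under +: it is a subgroup.
In fact K = ⟨2⟩.

Yes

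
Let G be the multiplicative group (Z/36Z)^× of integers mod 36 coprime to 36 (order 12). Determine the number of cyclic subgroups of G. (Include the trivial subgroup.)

8

Group the elements of G by the cyclic subgroup they generate; each cyclic subgroup of order d accounts for φ(d) elements.
Cyclic subgroups by order — order 1: 1; order 2: 3; order 3: 1; order 6: 3.
Total: 8.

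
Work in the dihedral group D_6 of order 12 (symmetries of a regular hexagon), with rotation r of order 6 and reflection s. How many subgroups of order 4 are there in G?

|G| = 12 and 4 | 12, so subgroups of order 4 are possible by Lagrange.
The subgroups of order 4 are: {e, r^3, r^2s, r^5s}; {e, r^3, s, r^3s}; {e, r^3, rs, r^4s}.
So G has 3 subgroups of order 4.

3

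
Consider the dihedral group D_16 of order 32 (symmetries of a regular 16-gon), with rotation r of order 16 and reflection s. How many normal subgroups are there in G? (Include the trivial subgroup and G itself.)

G has 36 subgroups. Checking conjugation-invariance by order — order 1: 1/1 normal; order 2: 1/17 normal; order 4: 1/9 normal; order 8: 1/5 normal; order 16: 3/3 normal; order 32: 1/1 normal.
Total normal subgroups: 8.

8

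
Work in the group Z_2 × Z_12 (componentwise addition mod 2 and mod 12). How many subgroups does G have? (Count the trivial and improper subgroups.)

|G| = 24, so by Lagrange every subgroup order divides 24. Divisors: 1, 2, 3, 4, 6, 8, 12, 24.
Subgroups by order — order 1: 1; order 2: 3; order 3: 1; order 4: 3; order 6: 3; order 8: 1; order 12: 3; order 24: 1.
Total: 1 + 3 + 1 + 3 + 3 + 1 + 3 + 1 = 16.

16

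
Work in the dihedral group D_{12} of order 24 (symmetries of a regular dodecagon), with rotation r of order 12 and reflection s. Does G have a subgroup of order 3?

3 | 24. A subgroup of order 3 is {e, r^4, r^8}.

Yes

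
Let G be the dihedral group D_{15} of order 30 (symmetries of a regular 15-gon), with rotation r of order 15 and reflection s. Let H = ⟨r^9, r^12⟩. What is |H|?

5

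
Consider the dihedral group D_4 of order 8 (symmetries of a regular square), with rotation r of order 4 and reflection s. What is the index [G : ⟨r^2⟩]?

4

|⟨r^2⟩| = 2 and |G| = 8.
By Lagrange, [G : H] = |G|/|H| = 8/2 = 4.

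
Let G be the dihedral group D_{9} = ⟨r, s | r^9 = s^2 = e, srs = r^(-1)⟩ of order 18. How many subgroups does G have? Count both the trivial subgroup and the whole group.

16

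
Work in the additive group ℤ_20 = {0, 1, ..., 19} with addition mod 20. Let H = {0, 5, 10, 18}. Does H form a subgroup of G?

No

5 ∈ H but its inverse 15 ∉ H, so H is not a subgroup.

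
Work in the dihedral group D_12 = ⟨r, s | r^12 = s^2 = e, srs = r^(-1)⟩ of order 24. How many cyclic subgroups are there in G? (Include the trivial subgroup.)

Group the elements of G by the cyclic subgroup they generate; each cyclic subgroup of order d accounts for φ(d) elements.
Cyclic subgroups by order — order 1: 1; order 2: 13; order 3: 1; order 4: 1; order 6: 1; order 12: 1.
Total: 18.

18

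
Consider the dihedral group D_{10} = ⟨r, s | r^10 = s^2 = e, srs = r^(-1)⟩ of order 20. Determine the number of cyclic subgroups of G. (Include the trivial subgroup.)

14

Each element a generates a cyclic subgroup ⟨a⟩; distinct elements may generate the same one (a cyclic group of order d has φ(d) generators).
Cyclic subgroups by order — order 1: 1; order 2: 11; order 5: 1; order 10: 1.
Total: 14.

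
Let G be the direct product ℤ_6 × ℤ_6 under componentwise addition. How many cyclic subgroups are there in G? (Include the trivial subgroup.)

20

A cyclic subgroup of order d is generated by each of its φ(d) elements of order d, so the cyclic subgroups of order d number (#elements of order d)/φ(d).
Cyclic subgroups by order — order 1: 1; order 2: 3; order 3: 4; order 6: 12.
Total: 20.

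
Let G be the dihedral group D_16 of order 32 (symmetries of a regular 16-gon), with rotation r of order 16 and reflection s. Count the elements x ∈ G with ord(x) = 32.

No element of G has order 32 (even though 32 | 32).

0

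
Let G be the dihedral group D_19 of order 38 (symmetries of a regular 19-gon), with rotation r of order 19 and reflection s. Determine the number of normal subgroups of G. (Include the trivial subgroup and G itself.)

G has 22 subgroups. Checking conjugation-invariance by order — order 1: 1/1 normal; order 2: 0/19 normal; order 19: 1/1 normal; order 38: 1/1 normal.
Total normal subgroups: 3.

3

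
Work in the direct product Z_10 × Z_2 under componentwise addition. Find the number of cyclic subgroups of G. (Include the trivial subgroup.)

Group the elements of G by the cyclic subgroup they generate; each cyclic subgroup of order d accounts for φ(d) elements.
Cyclic subgroups by order — order 1: 1; order 2: 3; order 5: 1; order 10: 3.
Total: 8.

8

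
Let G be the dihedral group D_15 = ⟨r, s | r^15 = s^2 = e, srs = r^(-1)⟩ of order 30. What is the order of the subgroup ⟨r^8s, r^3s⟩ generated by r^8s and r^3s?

6

|⟨r^8s⟩| = 2 and |⟨r^3s⟩| = 2, so |H| is a multiple of lcm(2, 2) = 2 and divides |G| = 30.
Closing under the operation: H = {e, r^5, r^10, r^3s, r^8s, r^13s}, so |H| = 6.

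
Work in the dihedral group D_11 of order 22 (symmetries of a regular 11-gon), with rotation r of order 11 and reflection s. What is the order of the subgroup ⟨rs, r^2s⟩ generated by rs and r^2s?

22

|⟨rs⟩| = 2 and |⟨r^2s⟩| = 2, so |H| is a multiple of lcm(2, 2) = 2 and divides |G| = 22.
Closing {rs, r^2s} under the group operation gives all of G, so |H| = 22.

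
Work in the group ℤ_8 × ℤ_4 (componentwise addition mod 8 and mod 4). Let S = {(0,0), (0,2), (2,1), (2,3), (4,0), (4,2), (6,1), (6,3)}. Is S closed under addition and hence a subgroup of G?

Yes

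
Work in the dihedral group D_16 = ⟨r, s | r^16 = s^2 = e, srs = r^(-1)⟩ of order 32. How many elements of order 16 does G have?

8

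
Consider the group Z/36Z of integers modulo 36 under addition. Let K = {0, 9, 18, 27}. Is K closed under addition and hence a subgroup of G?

Yes

|K| = 4 divides |G| = 36, consistent with Lagrange.
K contains the identity, every element's inverse is in K, and K is closed under +: it is a subgroup.
In fact K = ⟨9⟩.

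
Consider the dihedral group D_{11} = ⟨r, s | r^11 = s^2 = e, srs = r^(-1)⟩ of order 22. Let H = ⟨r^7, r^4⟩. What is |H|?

|⟨r^7⟩| = 11 and |⟨r^4⟩| = 11, so |H| is a multiple of lcm(11, 11) = 11 and divides |G| = 22.
Closing under the operation: H = {e, r, r^2, r^3, r^4, r^5, r^6, r^7, r^8, r^9, r^10}, so |H| = 11.

11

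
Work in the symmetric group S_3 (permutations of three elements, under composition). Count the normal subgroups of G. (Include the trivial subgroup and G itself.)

3

G has 6 subgroups. Checking conjugation-invariance by order — order 1: 1/1 normal; order 2: 0/3 normal; order 3: 1/1 normal; order 6: 1/1 normal.
Total normal subgroups: 3.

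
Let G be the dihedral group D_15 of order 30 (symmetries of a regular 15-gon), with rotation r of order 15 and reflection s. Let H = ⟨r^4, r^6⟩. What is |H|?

|⟨r^4⟩| = 15 and |⟨r^6⟩| = 5, so |H| is a multiple of lcm(15, 5) = 15 and divides |G| = 30.
Closing under the operation: H = {e, r, r^2, r^3, r^4, r^5, r^6, r^7, r^8, r^9, r^10, r^11, r^12, r^13, r^14}, so |H| = 15.

15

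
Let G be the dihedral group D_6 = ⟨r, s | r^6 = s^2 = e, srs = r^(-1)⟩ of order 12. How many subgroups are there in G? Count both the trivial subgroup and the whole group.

|G| = 12, so by Lagrange every subgroup order divides 12. Divisors: 1, 2, 3, 4, 6, 12.
Subgroups by order — order 1: 1; order 2: 7; order 3: 1; order 4: 3; order 6: 3; order 12: 1.
Total: 1 + 7 + 1 + 3 + 3 + 1 = 16.

16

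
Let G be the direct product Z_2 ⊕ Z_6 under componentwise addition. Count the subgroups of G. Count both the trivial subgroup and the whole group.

10

|G| = 12, so by Lagrange every subgroup order divides 12. Divisors: 1, 2, 3, 4, 6, 12.
Subgroups by order — order 1: 1; order 2: 3; order 3: 1; order 4: 1; order 6: 3; order 12: 1.
Total: 1 + 3 + 1 + 1 + 3 + 1 = 10.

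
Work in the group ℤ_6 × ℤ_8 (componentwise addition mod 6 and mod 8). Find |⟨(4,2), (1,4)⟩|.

24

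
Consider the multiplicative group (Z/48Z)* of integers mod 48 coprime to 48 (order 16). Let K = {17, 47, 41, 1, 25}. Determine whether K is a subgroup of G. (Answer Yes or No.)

|K| = 5 does not divide |G| = 16, so by Lagrange K is not a subgroup.

No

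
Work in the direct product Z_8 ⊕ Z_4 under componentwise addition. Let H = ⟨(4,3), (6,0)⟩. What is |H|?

|⟨(4,3)⟩| = 4 and |⟨(6,0)⟩| = 4, so |H| is a multiple of lcm(4, 4) = 4 and divides |G| = 32.
Closing under the operation: H = {(0,0), (0,1), (0,2), (0,3), (2,0), (2,1), (2,2), (2,3), (4,0), (4,1), (4,2), (4,3), (6,0), (6,1), (6,2), (6,3)}, so |H| = 16.

16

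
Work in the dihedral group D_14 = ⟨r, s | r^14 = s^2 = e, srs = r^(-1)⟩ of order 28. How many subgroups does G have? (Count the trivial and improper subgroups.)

28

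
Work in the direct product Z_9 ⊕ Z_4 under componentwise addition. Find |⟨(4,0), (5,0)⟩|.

|⟨(4,0)⟩| = 9 and |⟨(5,0)⟩| = 9, so |H| is a multiple of lcm(9, 9) = 9 and divides |G| = 36.
Closing under the operation: H = {(0,0), (1,0), (2,0), (3,0), (4,0), (5,0), (6,0), (7,0), (8,0)}, so |H| = 9.

9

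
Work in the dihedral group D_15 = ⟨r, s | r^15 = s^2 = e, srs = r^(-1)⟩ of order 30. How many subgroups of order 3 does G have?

|G| = 30 and 3 | 30, so subgroups of order 3 are possible by Lagrange.
The subgroups of order 3 are: {e, r^5, r^10}.
So G has 1 subgroup of order 3.

1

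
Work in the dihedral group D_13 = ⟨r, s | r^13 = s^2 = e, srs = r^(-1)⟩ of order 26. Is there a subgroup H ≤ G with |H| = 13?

Yes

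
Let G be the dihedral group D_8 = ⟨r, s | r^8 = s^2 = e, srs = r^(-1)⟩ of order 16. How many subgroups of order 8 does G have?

|G| = 16 and 8 | 16, so subgroups of order 8 are possible by Lagrange.
The subgroups of order 8 are: {e, r, r^2, r^3, r^4, r^5, r^6, r^7}; {e, r^2, r^4, r^6, s, r^2s, r^4s, r^6s}; {e, r^2, r^4, r^6, rs, r^3s, r^5s, r^7s}.
So G has 3 subgroups of order 8.

3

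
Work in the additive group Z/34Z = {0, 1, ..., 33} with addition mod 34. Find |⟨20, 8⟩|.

|⟨20⟩| = 17 and |⟨8⟩| = 17, so |H| is a multiple of lcm(17, 17) = 17 and divides |G| = 34.
Closing under the operation: H = {0, 2, 4, 6, 8, 10, 12, 14, 16, 18, 20, 22, 24, 26, 28, 30, 32}, so |H| = 17.

17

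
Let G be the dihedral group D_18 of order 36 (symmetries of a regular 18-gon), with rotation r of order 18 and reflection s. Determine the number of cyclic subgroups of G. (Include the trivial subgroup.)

Group the elements of G by the cyclic subgroup they generate; each cyclic subgroup of order d accounts for φ(d) elements.
Cyclic subgroups by order — order 1: 1; order 2: 19; order 3: 1; order 6: 1; order 9: 1; order 18: 1.
Total: 24.

24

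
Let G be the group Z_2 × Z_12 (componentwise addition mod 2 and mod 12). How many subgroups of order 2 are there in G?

|G| = 24 and 2 | 24, so subgroups of order 2 are possible by Lagrange.
The subgroups of order 2 are: {(0,0), (0,6)}; {(0,0), (1,0)}; {(0,0), (1,6)}.
So G has 3 subgroups of order 2.

3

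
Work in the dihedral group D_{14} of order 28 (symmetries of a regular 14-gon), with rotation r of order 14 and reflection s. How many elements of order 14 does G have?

The elements of order 14 are: r, r^3, r^5, r^9, r^11, r^13.
That's 6.

6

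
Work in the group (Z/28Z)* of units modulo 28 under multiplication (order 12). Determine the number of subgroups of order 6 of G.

|G| = 12 and 6 | 12, so subgroups of order 6 are possible by Lagrange.
The subgroups of order 6 are: {1, 9, 11, 15, 23, 25}; {1, 5, 9, 13, 17, 25}; {1, 3, 9, 19, 25, 27}.
So G has 3 subgroups of order 6.

3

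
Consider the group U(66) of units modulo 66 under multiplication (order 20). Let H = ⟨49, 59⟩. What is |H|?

|⟨49⟩| = 5 and |⟨59⟩| = 10, so |H| is a multiple of lcm(5, 10) = 10 and divides |G| = 20.
Closing under the operation: H = {1, 5, 23, 25, 31, 37, 47, 49, 53, 59}, so |H| = 10.

10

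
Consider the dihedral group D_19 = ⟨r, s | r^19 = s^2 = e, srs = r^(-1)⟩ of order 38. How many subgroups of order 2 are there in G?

|G| = 38 and 2 | 38, so subgroups of order 2 are possible by Lagrange.
The subgroups of order 2 are: {e, r^10s}; {e, r^11s}; {e, r^12s}; {e, r^13s}; … (19 in all).
So G has 19 subgroups of order 2.

19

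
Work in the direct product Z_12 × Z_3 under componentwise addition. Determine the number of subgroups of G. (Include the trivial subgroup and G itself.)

18

|G| = 36, so by Lagrange every subgroup order divides 36. Divisors: 1, 2, 3, 4, 6, 9, 12, 18, 36.
Subgroups by order — order 1: 1; order 2: 1; order 3: 4; order 4: 1; order 6: 4; order 9: 1; order 12: 4; order 18: 1; order 36: 1.
Total: 1 + 1 + 4 + 1 + 4 + 1 + 4 + 1 + 1 = 18.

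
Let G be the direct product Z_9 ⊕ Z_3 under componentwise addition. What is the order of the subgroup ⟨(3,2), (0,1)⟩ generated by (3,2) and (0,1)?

9

|⟨(3,2)⟩| = 3 and |⟨(0,1)⟩| = 3, so |H| is a multiple of lcm(3, 3) = 3 and divides |G| = 27.
Closing under the operation: H = {(0,0), (0,1), (0,2), (3,0), (3,1), (3,2), (6,0), (6,1), (6,2)}, so |H| = 9.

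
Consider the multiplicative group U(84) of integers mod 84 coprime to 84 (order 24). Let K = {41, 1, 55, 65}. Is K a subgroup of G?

No

65 ∈ K but its inverse 53 ∉ K, so K is not a subgroup.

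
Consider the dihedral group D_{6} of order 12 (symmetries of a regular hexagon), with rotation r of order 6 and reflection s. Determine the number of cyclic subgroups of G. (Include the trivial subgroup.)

Group the elements of G by the cyclic subgroup they generate; each cyclic subgroup of order d accounts for φ(d) elements.
Cyclic subgroups by order — order 1: 1; order 2: 7; order 3: 1; order 6: 1.
Total: 10.

10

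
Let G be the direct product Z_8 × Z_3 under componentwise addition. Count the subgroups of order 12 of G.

|G| = 24 and 12 | 24, so subgroups of order 12 are possible by Lagrange.
The subgroups of order 12 are: {(0,0), (0,1), (0,2), (2,0), (2,1), (2,2), (4,0), (4,1), (4,2), (6,0), (6,1), (6,2)}.
So G has 1 subgroup of order 12.

1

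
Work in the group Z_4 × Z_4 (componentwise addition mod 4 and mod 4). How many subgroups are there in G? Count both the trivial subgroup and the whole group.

15

|G| = 16, so by Lagrange every subgroup order divides 16. Divisors: 1, 2, 4, 8, 16.
Subgroups by order — order 1: 1; order 2: 3; order 4: 7; order 8: 3; order 16: 1.
Total: 1 + 3 + 7 + 3 + 1 = 15.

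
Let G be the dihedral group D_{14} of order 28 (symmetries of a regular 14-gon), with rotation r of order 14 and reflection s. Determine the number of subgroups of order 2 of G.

15

|G| = 28 and 2 | 28, so subgroups of order 2 are possible by Lagrange.
The subgroups of order 2 are: {e, r^10s}; {e, r^11s}; {e, r^12s}; {e, r^13s}; … (15 in all).
So G has 15 subgroups of order 2.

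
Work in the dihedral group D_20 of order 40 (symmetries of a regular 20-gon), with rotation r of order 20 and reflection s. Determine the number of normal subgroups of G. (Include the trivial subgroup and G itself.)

G has 48 subgroups. Checking conjugation-invariance by order — order 1: 1/1 normal; order 2: 1/21 normal; order 4: 1/11 normal; order 5: 1/1 normal; order 8: 0/5 normal; order 10: 1/5 normal; order 20: 3/3 normal; order 40: 1/1 normal.
Total normal subgroups: 9.

9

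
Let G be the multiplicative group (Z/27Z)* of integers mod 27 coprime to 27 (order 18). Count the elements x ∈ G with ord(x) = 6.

2

The elements of order 6 are: 8, 17.
That's 2.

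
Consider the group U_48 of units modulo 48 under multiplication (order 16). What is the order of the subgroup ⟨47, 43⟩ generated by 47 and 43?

8

|⟨47⟩| = 2 and |⟨43⟩| = 4, so |H| is a multiple of lcm(2, 4) = 4 and divides |G| = 16.
Closing under the operation: H = {1, 5, 19, 23, 25, 29, 43, 47}, so |H| = 8.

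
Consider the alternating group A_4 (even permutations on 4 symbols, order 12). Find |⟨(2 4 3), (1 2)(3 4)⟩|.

12

|⟨(2 4 3)⟩| = 3 and |⟨(1 2)(3 4)⟩| = 2, so |H| is a multiple of lcm(3, 2) = 6 and divides |G| = 12.
Closing {(2 4 3), (1 2)(3 4)} under the group operation gives all of G, so |H| = 12.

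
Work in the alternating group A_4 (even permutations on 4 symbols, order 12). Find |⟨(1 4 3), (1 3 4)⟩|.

|⟨(1 4 3)⟩| = 3 and |⟨(1 3 4)⟩| = 3, so |H| is a multiple of lcm(3, 3) = 3 and divides |G| = 12.
Closing under the operation: H = {e, (1 3 4), (1 4 3)}, so |H| = 3.

3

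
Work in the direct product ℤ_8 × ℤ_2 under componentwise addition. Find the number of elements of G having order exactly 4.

An element (a,b) has order lcm(ord(a), ord(b)); count pairs with lcm equal to 4.
Enumerating gives 4 such elements.

4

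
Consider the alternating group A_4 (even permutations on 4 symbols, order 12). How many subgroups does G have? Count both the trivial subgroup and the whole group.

10

|G| = 12, so by Lagrange every subgroup order divides 12. Divisors: 1, 2, 3, 4, 6, 12.
Subgroups by order — order 1: 1; order 2: 3; order 3: 4; order 4: 1; order 6: 0; order 12: 1.
Total: 1 + 3 + 4 + 1 + 0 + 1 = 10.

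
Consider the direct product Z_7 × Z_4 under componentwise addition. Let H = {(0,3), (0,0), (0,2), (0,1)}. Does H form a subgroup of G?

Yes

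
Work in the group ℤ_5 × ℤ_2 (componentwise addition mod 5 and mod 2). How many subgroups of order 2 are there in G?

1

|G| = 10 and 2 | 10, so subgroups of order 2 are possible by Lagrange.
The subgroups of order 2 are: {(0,0), (0,1)}.
So G has 1 subgroup of order 2.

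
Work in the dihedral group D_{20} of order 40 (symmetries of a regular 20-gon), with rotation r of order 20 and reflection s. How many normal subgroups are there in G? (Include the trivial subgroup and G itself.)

9

G has 48 subgroups. Checking conjugation-invariance by order — order 1: 1/1 normal; order 2: 1/21 normal; order 4: 1/11 normal; order 5: 1/1 normal; order 8: 0/5 normal; order 10: 1/5 normal; order 20: 3/3 normal; order 40: 1/1 normal.
Total normal subgroups: 9.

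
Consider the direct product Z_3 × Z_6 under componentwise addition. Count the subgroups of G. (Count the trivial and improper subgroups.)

|G| = 18, so by Lagrange every subgroup order divides 18. Divisors: 1, 2, 3, 6, 9, 18.
Subgroups by order — order 1: 1; order 2: 1; order 3: 4; order 6: 4; order 9: 1; order 18: 1.
Total: 1 + 1 + 4 + 4 + 1 + 1 = 12.

12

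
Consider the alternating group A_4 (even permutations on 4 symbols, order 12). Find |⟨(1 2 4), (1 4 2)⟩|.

|⟨(1 2 4)⟩| = 3 and |⟨(1 4 2)⟩| = 3, so |H| is a multiple of lcm(3, 3) = 3 and divides |G| = 12.
Closing under the operation: H = {e, (1 2 4), (1 4 2)}, so |H| = 3.

3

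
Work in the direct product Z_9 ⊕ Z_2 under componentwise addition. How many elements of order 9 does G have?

6

An element (a,b) has order lcm(ord(a), ord(b)); count pairs with lcm equal to 9.
Enumerating gives 6 such elements.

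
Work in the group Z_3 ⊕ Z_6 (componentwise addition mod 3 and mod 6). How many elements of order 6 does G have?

8

An element (a,b) has order lcm(ord(a), ord(b)); count pairs with lcm equal to 6.
Enumerating gives 8 such elements.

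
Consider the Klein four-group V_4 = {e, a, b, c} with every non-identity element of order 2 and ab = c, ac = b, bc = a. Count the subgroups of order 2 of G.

3

|G| = 4 and 2 | 4, so subgroups of order 2 are possible by Lagrange.
The subgroups of order 2 are: {e, a}; {e, b}; {e, c}.
So G has 3 subgroups of order 2.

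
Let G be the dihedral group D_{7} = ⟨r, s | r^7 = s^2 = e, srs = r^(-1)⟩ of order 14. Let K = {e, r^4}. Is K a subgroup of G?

No

r^4 ∈ K but its inverse r^3 ∉ K, so K is not a subgroup.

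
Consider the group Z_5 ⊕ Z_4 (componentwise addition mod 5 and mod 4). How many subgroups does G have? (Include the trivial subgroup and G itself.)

6

|G| = 20, so by Lagrange every subgroup order divides 20. Divisors: 1, 2, 4, 5, 10, 20.
Subgroups by order — order 1: 1; order 2: 1; order 4: 1; order 5: 1; order 10: 1; order 20: 1.
Total: 1 + 1 + 1 + 1 + 1 + 1 = 6.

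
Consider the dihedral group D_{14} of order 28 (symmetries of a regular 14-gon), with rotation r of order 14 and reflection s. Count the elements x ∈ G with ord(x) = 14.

6

The elements of order 14 are: r, r^3, r^5, r^9, r^11, r^13.
That's 6.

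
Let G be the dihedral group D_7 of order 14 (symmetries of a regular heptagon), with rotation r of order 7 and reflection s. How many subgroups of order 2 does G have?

7

|G| = 14 and 2 | 14, so subgroups of order 2 are possible by Lagrange.
The subgroups of order 2 are: {e, r^2s}; {e, r^3s}; {e, r^4s}; {e, r^5s}; … (7 in all).
So G has 7 subgroups of order 2.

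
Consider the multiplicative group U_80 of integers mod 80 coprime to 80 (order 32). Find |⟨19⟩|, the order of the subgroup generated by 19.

Compute successive powers of 19 mod 80: 19, 41, 59, 1; 19^4 ≡ 1 (mod 80).
So |⟨19⟩| = 4.

4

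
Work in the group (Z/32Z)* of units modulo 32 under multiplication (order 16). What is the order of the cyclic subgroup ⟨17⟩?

Compute successive powers of 17 mod 32: 17, 1; 17^2 ≡ 1 (mod 32).
So |⟨17⟩| = 2.

2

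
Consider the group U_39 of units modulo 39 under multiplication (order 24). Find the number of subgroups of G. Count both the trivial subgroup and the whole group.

16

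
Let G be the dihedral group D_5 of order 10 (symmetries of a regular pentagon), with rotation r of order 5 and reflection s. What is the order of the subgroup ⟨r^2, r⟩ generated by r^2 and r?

|⟨r^2⟩| = 5 and |⟨r⟩| = 5, so |H| is a multiple of lcm(5, 5) = 5 and divides |G| = 10.
Closing under the operation: H = {e, r, r^2, r^3, r^4}, so |H| = 5.

5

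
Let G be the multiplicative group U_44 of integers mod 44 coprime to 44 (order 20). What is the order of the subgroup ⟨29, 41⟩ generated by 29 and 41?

|⟨29⟩| = 10 and |⟨41⟩| = 10, so |H| is a multiple of lcm(10, 10) = 10 and divides |G| = 20.
Closing under the operation: H = {1, 5, 9, 13, 17, 21, 25, 29, 37, 41}, so |H| = 10.

10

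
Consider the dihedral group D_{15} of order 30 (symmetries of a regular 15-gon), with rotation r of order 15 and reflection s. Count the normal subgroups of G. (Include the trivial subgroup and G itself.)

5

G has 28 subgroups. Checking conjugation-invariance by order — order 1: 1/1 normal; order 2: 0/15 normal; order 3: 1/1 normal; order 5: 1/1 normal; order 6: 0/5 normal; order 10: 0/3 normal; order 15: 1/1 normal; order 30: 1/1 normal.
Total normal subgroups: 5.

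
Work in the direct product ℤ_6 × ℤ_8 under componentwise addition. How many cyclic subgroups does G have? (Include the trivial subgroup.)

A cyclic subgroup of order d is generated by each of its φ(d) elements of order d, so the cyclic subgroups of order d number (#elements of order d)/φ(d).
Cyclic subgroups by order — order 1: 1; order 2: 3; order 3: 1; order 4: 2; order 6: 3; order 8: 2; order 12: 2; order 24: 2.
Total: 16.

16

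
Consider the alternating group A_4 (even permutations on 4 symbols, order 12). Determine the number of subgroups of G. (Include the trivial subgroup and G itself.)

10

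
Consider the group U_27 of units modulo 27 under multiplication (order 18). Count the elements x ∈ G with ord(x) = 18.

The elements of order 18 are: 2, 5, 11, 14, 20, 23.
That's 6.

6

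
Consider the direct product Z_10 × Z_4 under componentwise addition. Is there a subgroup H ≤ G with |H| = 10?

10 | 40. A subgroup of order 10 is {(0,0), (0,2), (2,0), (2,2), (4,0), (4,2), (6,0), (6,2), (8,0), (8,2)}.

Yes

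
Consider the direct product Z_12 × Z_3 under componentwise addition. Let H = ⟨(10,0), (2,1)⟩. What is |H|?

18

|⟨(10,0)⟩| = 6 and |⟨(2,1)⟩| = 6, so |H| is a multiple of lcm(6, 6) = 6 and divides |G| = 36.
Closing under the operation: H = {(0,0), (0,1), (0,2), (2,0), (2,1), (2,2), (4,0), (4,1), (4,2), (6,0), (6,1), (6,2), (8,0), (8,1), (8,2), (10,0), (10,1), (10,2)}, so |H| = 18.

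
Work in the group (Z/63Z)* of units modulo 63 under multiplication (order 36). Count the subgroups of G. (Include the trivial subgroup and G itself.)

|G| = 36, so by Lagrange every subgroup order divides 36. Divisors: 1, 2, 3, 4, 6, 9, 12, 18, 36.
Subgroups by order — order 1: 1; order 2: 3; order 3: 4; order 4: 1; order 6: 12; order 9: 1; order 12: 4; order 18: 3; order 36: 1.
Total: 1 + 3 + 4 + 1 + 12 + 1 + 4 + 3 + 1 = 30.

30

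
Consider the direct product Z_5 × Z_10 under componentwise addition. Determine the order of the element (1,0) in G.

The order of (1,0) in Z_5 × Z_10 is lcm(ord(1) in Z_5, ord(0) in Z_10).
ord(1) = 5 and ord(0) = 1, so |⟨(1,0)⟩| = lcm(5, 1) = 5.

5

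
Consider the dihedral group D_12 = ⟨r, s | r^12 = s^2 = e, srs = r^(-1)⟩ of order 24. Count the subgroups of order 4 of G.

|G| = 24 and 4 | 24, so subgroups of order 4 are possible by Lagrange.
The subgroups of order 4 are: {e, r^6, r^4s, r^10s}; {e, r^6, r^5s, r^11s}; {e, r^6, r^2s, r^8s}; {e, r^3, r^6, r^9}; … (7 in all).
So G has 7 subgroups of order 4.

7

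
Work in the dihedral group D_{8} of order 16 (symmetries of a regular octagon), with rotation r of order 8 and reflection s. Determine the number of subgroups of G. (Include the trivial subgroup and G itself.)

|G| = 16, so by Lagrange every subgroup order divides 16. Divisors: 1, 2, 4, 8, 16.
Subgroups by order — order 1: 1; order 2: 9; order 4: 5; order 8: 3; order 16: 1.
Total: 1 + 9 + 5 + 3 + 1 = 19.

19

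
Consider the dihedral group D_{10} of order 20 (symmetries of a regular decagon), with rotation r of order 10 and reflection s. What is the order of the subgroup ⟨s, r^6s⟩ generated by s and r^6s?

10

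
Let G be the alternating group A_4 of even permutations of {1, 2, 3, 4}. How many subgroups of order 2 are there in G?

3

|G| = 12 and 2 | 12, so subgroups of order 2 are possible by Lagrange.
The subgroups of order 2 are: {e, (1 2)(3 4)}; {e, (1 3)(2 4)}; {e, (1 4)(2 3)}.
So G has 3 subgroups of order 2.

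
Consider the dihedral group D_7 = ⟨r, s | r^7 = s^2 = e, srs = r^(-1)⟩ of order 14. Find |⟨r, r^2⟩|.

7

|⟨r⟩| = 7 and |⟨r^2⟩| = 7, so |H| is a multiple of lcm(7, 7) = 7 and divides |G| = 14.
Closing under the operation: H = {e, r, r^2, r^3, r^4, r^5, r^6}, so |H| = 7.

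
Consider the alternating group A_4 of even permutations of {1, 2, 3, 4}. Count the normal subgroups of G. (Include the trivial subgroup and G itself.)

G has 10 subgroups. Checking conjugation-invariance by order — order 1: 1/1 normal; order 2: 0/3 normal; order 3: 0/4 normal; order 4: 1/1 normal; order 12: 1/1 normal.
Total normal subgroups: 3.

3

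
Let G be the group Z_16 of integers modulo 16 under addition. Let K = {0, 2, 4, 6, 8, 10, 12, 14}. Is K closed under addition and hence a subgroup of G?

|K| = 8 divides |G| = 16, consistent with Lagrange.
K contains the identity, every element's inverse is in K, and K is closed under +: it is a subgroup.
In fact K = ⟨2⟩.

Yes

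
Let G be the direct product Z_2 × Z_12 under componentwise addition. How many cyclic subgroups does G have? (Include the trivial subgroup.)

12

Group the elements of G by the cyclic subgroup they generate; each cyclic subgroup of order d accounts for φ(d) elements.
Cyclic subgroups by order — order 1: 1; order 2: 3; order 3: 1; order 4: 2; order 6: 3; order 12: 2.
Total: 12.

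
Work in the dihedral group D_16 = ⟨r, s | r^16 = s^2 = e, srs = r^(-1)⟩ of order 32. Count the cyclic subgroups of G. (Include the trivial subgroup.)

Each element a generates a cyclic subgroup ⟨a⟩; distinct elements may generate the same one (a cyclic group of order d has φ(d) generators).
Cyclic subgroups by order — order 1: 1; order 2: 17; order 4: 1; order 8: 1; order 16: 1.
Total: 21.

21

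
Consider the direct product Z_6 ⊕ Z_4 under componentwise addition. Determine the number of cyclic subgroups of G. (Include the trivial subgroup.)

12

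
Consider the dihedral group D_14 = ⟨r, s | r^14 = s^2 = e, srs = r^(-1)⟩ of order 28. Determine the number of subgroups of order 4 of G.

7

|G| = 28 and 4 | 28, so subgroups of order 4 are possible by Lagrange.
The subgroups of order 4 are: {e, r^7, r^3s, r^10s}; {e, r^7, r^4s, r^11s}; {e, r^7, r^5s, r^12s}; {e, r^7, r^6s, r^13s}; … (7 in all).
So G has 7 subgroups of order 4.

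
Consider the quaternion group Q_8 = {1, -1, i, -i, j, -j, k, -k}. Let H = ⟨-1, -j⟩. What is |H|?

|⟨-1⟩| = 2 and |⟨-j⟩| = 4, so |H| is a multiple of lcm(2, 4) = 4 and divides |G| = 8.
Closing under the operation: H = {1, -1, j, -j}, so |H| = 4.

4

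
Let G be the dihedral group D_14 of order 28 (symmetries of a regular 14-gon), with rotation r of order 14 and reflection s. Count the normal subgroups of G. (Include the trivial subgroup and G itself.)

7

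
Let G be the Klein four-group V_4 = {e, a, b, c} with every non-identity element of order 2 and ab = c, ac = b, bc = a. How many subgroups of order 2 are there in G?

|G| = 4 and 2 | 4, so subgroups of order 2 are possible by Lagrange.
The subgroups of order 2 are: {e, a}; {e, b}; {e, c}.
So G has 3 subgroups of order 2.

3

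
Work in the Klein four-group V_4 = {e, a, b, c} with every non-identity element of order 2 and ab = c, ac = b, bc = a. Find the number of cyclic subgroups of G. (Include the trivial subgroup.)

4

A cyclic subgroup of order d is generated by each of its φ(d) elements of order d, so the cyclic subgroups of order d number (#elements of order d)/φ(d).
Cyclic subgroups by order — order 1: 1; order 2: 3.
Total: 4.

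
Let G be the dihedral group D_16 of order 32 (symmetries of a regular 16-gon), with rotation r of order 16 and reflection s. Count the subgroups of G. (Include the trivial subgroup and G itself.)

36

|G| = 32, so by Lagrange every subgroup order divides 32. Divisors: 1, 2, 4, 8, 16, 32.
Subgroups by order — order 1: 1; order 2: 17; order 4: 9; order 8: 5; order 16: 3; order 32: 1.
Total: 1 + 17 + 9 + 5 + 3 + 1 = 36.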